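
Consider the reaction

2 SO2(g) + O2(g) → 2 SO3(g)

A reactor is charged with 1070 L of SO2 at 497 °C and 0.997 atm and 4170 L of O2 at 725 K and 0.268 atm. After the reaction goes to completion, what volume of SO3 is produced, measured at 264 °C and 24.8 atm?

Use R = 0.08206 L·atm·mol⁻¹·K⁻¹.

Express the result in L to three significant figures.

30.0 L

n(SO2) = PV/RT = (0.997 × 1070) / (0.08206 × 770.15) = 16.88 mol
n(O2) = PV/RT = (0.268 × 4170) / (0.08206 × 725) = 18.78 mol
For 16.88 mol SO2, stoichiometry requires (1/2) × 16.88 = 8.440 mol O2; 18.78 mol is available, so SO2 is limiting.
n(SO3) = (2/2) × 16.88 = 16.88 mol
V(SO3) = nRT/P = 16.88 × 0.08206 × 537.15 / 24.8 = 30.00 L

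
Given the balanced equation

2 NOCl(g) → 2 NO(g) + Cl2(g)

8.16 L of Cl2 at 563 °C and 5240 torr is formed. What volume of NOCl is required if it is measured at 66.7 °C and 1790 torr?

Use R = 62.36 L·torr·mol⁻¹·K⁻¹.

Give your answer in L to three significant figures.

19.4 L

n(Cl2) = PV/RT = (5240 × 8.16) / (62.36 × 836.15) = 0.8200 mol
n(NOCl) = (2/1) × 0.8200 = 1.640 mol
V = nRT/P = 1.640 × 62.36 × 339.85 / 1790 = 19.42 L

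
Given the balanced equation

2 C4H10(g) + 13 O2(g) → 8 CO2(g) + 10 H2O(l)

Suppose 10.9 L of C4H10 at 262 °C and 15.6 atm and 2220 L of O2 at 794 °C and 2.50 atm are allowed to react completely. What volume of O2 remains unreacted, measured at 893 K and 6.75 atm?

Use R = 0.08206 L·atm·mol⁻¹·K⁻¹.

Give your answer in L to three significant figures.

415 L

n(C4H10) = PV/RT = (15.6 × 10.9) / (0.08206 × 535.15) = 3.872 mol
n(O2) = PV/RT = (2.50 × 2220) / (0.08206 × 1067.15) = 63.38 mol
For 3.872 mol C4H10, stoichiometry requires (13/2) × 3.872 = 25.17 mol O2; 63.38 mol is available, so C4H10 is limiting.
n(O2) consumed = (13/2) × 3.872 = 25.17 mol; remaining = 63.38 − 25.17 = 38.21 mol
V(O2) = nRT/P = 38.21 × 0.08206 × 893 / 6.75 = 414.8 L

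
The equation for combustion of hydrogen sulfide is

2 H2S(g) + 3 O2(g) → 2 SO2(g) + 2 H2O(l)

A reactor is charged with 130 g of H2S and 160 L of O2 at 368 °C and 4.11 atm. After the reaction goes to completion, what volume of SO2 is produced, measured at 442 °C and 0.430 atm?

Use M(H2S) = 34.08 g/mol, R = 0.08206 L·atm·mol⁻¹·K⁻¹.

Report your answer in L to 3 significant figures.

n(H2S) = 130 / 34.08 = 3.815 mol
n(O2) = PV/RT = (4.11 × 160) / (0.08206 × 641.15) = 12.50 mol
For 3.815 mol H2S, stoichiometry requires (3/2) × 3.815 = 5.723 mol O2; 12.50 mol is available, so H2S is limiting.
n(SO2) = (2/2) × 3.815 = 3.815 mol
V(SO2) = nRT/P = 3.815 × 0.08206 × 715.15 / 0.430 = 520.7 L

521 L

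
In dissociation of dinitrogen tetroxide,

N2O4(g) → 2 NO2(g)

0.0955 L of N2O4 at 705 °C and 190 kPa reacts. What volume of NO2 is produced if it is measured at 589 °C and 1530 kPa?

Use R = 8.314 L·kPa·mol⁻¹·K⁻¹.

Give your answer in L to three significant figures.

0.0209 L

n(N2O4) = PV/RT = (190 × 0.0955) / (8.314 × 978.15) = 0.002231 mol
n(NO2) = (2/1) × 0.002231 = 0.004462 mol
V = nRT/P = 0.004462 × 8.314 × 862.15 / 1530 = 0.02090 L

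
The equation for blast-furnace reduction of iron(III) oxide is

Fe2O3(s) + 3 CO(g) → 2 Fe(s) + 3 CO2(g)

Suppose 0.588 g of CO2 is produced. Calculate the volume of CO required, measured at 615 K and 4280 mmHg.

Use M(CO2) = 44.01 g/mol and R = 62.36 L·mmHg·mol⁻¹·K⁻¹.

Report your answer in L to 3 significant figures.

n(CO2) = 0.5880 / 44.01 = 0.01336 mol
n(CO) = (3/3) × 0.01336 = 0.01336 mol
V = nRT/P = 0.01336 × 62.36 × 615 / 4280 = 0.1197 L

0.120 L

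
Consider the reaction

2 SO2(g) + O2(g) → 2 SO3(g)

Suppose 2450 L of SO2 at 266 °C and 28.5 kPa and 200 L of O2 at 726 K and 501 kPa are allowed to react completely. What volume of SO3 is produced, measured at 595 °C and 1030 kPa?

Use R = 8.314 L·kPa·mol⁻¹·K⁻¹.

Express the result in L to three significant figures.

n(SO2) = PV/RT = (28.5 × 2450) / (8.314 × 539.15) = 15.58 mol
n(O2) = PV/RT = (501 × 200) / (8.314 × 726) = 16.60 mol
For 15.58 mol SO2, stoichiometry requires (1/2) × 15.58 = 7.790 mol O2; 16.60 mol is available, so SO2 is limiting.
n(SO3) = (2/2) × 15.58 = 15.58 mol
V(SO3) = nRT/P = 15.58 × 8.314 × 868.15 / 1030 = 109.2 L

109 L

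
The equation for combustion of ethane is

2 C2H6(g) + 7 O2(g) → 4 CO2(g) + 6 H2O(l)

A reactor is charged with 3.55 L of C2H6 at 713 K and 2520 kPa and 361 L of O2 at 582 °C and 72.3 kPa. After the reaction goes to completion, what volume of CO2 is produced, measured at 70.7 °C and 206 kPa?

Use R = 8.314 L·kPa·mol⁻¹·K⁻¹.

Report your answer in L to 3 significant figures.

n(C2H6) = PV/RT = (2520 × 3.55) / (8.314 × 713) = 1.509 mol
n(O2) = PV/RT = (72.3 × 361) / (8.314 × 855.15) = 3.671 mol
For 1.509 mol C2H6, stoichiometry requires (7/2) × 1.509 = 5.281 mol O2; 3.671 mol is available, so O2 is limiting.
n(CO2) = (4/7) × 3.671 = 2.098 mol
V(CO2) = nRT/P = 2.098 × 8.314 × 343.85 / 206 = 29.12 L

29.1 L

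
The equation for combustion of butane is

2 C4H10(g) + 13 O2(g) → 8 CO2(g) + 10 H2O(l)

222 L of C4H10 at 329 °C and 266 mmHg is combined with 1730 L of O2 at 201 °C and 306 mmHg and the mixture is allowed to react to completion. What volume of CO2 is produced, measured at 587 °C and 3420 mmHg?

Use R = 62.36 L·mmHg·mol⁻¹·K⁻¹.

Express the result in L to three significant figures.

n(C4H10) = PV/RT = (266 × 222) / (62.36 × 602.15) = 1.573 mol
n(O2) = PV/RT = (306 × 1730) / (62.36 × 474.15) = 17.90 mol
For 1.573 mol C4H10, stoichiometry requires (13/2) × 1.573 = 10.22 mol O2; 17.90 mol is available, so C4H10 is limiting.
n(CO2) = (8/2) × 1.573 = 6.292 mol
V(CO2) = nRT/P = 6.292 × 62.36 × 860.15 / 3420 = 98.68 L

98.7 L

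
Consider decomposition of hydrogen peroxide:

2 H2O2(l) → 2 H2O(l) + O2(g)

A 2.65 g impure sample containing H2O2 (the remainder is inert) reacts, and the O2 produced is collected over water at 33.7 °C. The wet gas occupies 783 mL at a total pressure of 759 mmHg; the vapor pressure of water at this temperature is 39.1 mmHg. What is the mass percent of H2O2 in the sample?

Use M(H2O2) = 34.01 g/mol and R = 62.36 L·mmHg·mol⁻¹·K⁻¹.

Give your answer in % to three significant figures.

P(O2) = 759 − 39.1 = 719.9 mmHg
n(O2) = PV/RT = (719.9 × 0.7830) / (62.36 × 306.85) = 0.02946 mol
n(H2O2) = (2/1) × 0.02946 = 0.05892 mol
m(H2O2) = 0.05892 × 34.01 = 2.004 g
%H2O2 = 2.004 / 2.65 × 100 = 75.62%

75.6 %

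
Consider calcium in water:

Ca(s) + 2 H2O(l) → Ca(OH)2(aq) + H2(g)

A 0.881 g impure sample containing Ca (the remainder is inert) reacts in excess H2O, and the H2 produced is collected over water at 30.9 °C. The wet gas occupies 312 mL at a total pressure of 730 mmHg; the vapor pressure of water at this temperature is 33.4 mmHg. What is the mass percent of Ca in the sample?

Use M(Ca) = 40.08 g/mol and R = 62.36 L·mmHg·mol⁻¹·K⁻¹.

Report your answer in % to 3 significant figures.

52.1 %

P(H2) = 730 − 33.4 = 696.6 mmHg
n(H2) = PV/RT = (696.6 × 0.3120) / (62.36 × 304.05) = 0.01146 mol
n(Ca) = (1/1) × 0.01146 = 0.01146 mol
m(Ca) = 0.01146 × 40.08 = 0.4593 g
%Ca = 0.4593 / 0.881 × 100 = 52.13%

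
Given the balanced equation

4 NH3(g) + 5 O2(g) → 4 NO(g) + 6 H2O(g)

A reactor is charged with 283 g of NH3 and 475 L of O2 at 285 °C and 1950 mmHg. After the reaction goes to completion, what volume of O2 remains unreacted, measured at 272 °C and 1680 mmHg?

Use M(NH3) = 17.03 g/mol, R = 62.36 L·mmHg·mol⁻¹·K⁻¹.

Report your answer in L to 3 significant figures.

118 L

n(NH3) = 283 / 17.03 = 16.62 mol
n(O2) = PV/RT = (1950 × 475) / (62.36 × 558.15) = 26.61 mol
For 16.62 mol NH3, stoichiometry requires (5/4) × 16.62 = 20.78 mol O2; 26.61 mol is available, so NH3 is limiting.
n(O2) consumed = (5/4) × 16.62 = 20.78 mol; remaining = 26.61 − 20.78 = 5.830 mol
V(O2) = nRT/P = 5.830 × 62.36 × 545.15 / 1680 = 118.0 L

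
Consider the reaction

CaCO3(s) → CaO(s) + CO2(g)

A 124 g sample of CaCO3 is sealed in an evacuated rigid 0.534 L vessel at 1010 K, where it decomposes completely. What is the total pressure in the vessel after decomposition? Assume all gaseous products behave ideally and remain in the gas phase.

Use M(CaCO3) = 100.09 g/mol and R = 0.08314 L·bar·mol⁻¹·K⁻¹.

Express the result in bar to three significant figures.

n(CaCO3) = 124 / 100.09 = 1.239 mol
n(gas produced) = (1/1) × 1.239 = 1.239 mol
P = nRT/V = 1.239 × 0.08314 × 1010 / 0.534 = 194.8 bar

195 bar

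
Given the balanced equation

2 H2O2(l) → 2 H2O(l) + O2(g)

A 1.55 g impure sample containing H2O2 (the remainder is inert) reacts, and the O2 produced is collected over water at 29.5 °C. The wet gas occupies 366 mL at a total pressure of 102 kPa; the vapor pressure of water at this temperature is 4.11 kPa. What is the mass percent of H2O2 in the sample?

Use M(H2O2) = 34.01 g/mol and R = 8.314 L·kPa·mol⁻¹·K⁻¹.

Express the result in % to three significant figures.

62.5 %

P(O2) = 102 − 4.11 = 97.89 kPa
n(O2) = PV/RT = (97.89 × 0.3660) / (8.314 × 302.65) = 0.01424 mol
n(H2O2) = (2/1) × 0.01424 = 0.02848 mol
m(H2O2) = 0.02848 × 34.01 = 0.9686 g
%H2O2 = 0.9686 / 1.55 × 100 = 62.49%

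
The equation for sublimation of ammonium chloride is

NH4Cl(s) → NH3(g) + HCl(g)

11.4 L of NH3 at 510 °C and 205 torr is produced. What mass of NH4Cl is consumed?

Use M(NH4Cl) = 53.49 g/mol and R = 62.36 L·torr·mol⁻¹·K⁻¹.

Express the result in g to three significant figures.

n(NH3) = PV/RT = (205 × 11.4) / (62.36 × 783.15) = 0.04785 mol
n(NH4Cl) = (1/1) × 0.04785 = 0.04785 mol
m(NH4Cl) = 0.04785 × 53.49 = 2.559 g

2.56 g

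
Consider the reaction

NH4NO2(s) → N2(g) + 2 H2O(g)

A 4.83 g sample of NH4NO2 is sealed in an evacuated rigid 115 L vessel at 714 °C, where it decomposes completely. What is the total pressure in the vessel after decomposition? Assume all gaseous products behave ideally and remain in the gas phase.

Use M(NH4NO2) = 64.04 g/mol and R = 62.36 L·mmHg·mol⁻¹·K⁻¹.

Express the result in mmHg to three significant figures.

n(NH4NO2) = 4.83 / 64.04 = 0.07542 mol
n(gas produced) = (3/1) × 0.07542 = 0.2263 mol
P = nRT/V = 0.2263 × 62.36 × 987.15 / 115 = 121.1 mmHg

121 mmHg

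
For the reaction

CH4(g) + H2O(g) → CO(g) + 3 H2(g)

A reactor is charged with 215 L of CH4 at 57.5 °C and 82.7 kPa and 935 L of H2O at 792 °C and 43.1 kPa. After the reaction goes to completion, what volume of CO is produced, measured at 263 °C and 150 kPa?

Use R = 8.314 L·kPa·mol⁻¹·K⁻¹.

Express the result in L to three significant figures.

135 L

n(CH4) = PV/RT = (82.7 × 215) / (8.314 × 330.65) = 6.468 mol
n(H2O) = PV/RT = (43.1 × 935) / (8.314 × 1065.15) = 4.551 mol
For 6.468 mol CH4, stoichiometry requires (1/1) × 6.468 = 6.468 mol H2O; 4.551 mol is available, so H2O is limiting.
n(CO) = (1/1) × 4.551 = 4.551 mol
V(CO) = nRT/P = 4.551 × 8.314 × 536.15 / 150 = 135.2 L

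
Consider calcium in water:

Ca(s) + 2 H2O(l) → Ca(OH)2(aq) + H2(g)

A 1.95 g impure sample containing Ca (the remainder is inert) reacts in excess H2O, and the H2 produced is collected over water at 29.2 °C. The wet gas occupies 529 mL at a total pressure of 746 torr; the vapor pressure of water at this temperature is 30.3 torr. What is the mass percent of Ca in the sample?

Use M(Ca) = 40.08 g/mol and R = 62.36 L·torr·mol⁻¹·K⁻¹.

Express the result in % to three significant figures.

41.3 %

P(H2) = 746 − 30.3 = 715.7 torr
n(H2) = PV/RT = (715.7 × 0.5290) / (62.36 × 302.35) = 0.02008 mol
n(Ca) = (1/1) × 0.02008 = 0.02008 mol
m(Ca) = 0.02008 × 40.08 = 0.8048 g
%Ca = 0.8048 / 1.95 × 100 = 41.27%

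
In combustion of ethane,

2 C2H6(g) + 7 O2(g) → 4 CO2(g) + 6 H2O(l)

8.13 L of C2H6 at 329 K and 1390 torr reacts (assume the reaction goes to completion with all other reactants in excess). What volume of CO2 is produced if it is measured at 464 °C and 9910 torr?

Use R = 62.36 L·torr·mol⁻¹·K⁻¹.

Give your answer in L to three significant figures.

n(C2H6) = PV/RT = (1390 × 8.13) / (62.36 × 329) = 0.5508 mol
n(CO2) = (4/2) × 0.5508 = 1.102 mol
V = nRT/P = 1.102 × 62.36 × 737.15 / 9910 = 5.112 L

5.11 L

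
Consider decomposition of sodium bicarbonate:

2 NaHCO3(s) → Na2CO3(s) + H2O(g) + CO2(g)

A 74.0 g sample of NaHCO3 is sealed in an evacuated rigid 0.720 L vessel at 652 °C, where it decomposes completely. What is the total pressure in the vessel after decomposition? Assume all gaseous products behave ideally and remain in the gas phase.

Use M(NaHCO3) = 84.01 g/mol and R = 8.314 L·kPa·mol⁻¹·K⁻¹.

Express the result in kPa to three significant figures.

9410 kPa

n(NaHCO3) = 74.0 / 84.01 = 0.8808 mol
n(gas produced) = (2/2) × 0.8808 = 0.8808 mol
P = nRT/V = 0.8808 × 8.314 × 925.15 / 0.720 = 9410 kPa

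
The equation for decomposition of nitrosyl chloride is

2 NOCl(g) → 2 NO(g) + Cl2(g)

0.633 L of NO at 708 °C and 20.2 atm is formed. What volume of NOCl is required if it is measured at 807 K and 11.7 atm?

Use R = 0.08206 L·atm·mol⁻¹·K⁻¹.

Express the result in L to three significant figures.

n(NO) = PV/RT = (20.2 × 0.633) / (0.08206 × 981.15) = 0.1588 mol
n(NOCl) = (2/2) × 0.1588 = 0.1588 mol
V = nRT/P = 0.1588 × 0.08206 × 807 / 11.7 = 0.8988 L

0.899 L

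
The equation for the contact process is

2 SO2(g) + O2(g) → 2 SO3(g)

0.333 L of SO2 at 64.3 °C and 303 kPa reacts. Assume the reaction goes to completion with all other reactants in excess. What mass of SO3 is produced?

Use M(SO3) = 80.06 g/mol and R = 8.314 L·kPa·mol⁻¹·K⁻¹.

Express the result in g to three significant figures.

n(SO2) = PV/RT = (303 × 0.333) / (8.314 × 337.45) = 0.03596 mol
n(SO3) = (2/2) × 0.03596 = 0.03596 mol
m(SO3) = 0.03596 × 80.06 = 2.879 g

2.88 g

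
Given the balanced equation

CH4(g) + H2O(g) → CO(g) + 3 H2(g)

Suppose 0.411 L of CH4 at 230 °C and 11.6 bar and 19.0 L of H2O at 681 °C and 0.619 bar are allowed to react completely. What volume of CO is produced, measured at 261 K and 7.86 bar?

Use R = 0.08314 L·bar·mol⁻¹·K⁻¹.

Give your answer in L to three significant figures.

n(CH4) = PV/RT = (11.6 × 0.411) / (0.08314 × 503.15) = 0.1140 mol
n(H2O) = PV/RT = (0.619 × 19.0) / (0.08314 × 954.15) = 0.1483 mol
For 0.1140 mol CH4, stoichiometry requires (1/1) × 0.1140 = 0.1140 mol H2O; 0.1483 mol is available, so CH4 is limiting.
n(CO) = (1/1) × 0.1140 = 0.1140 mol
V(CO) = nRT/P = 0.1140 × 0.08314 × 261 / 7.86 = 0.3147 L

0.315 L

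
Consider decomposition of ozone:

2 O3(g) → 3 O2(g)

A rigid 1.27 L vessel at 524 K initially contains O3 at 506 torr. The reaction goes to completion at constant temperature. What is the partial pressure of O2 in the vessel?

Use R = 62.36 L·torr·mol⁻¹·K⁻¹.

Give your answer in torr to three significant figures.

759 torr

n(O3)₀ = PV/RT = (506 × 1.27) / (62.36 × 524) = 0.01967 mol
n(O2) = (3/2) × 0.01967 = 0.02950 mol
P(O2) = nRT/V = 0.02950 × 62.36 × 524 / 1.27 = 759.0 torr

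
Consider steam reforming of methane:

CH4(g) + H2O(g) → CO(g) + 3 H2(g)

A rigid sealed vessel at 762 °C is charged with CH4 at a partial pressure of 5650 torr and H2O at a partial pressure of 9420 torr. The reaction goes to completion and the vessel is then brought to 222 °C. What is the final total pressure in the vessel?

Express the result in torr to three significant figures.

Because the vessel is rigid and T is held at 762 °C, work the stoichiometry in partial pressures (P_i = n_iRT/V).
P(H2O) required for 5650 torr of CH4 = (1/1) × 5650 = 5650 torr; available 9420 torr, so CH4 is limiting.
P(H2O) remaining = 9420 − (1/1) × 5650 = 3770 torr
P(gaseous products) = (1+3)/1 × 5650 = 22600 torr
P_total at 762 °C = 3770 + 22600 = 26370 torr
Scaling to 222 °C: P = 26370 × 495.15/1035.15 = 12610 torr

12600 torr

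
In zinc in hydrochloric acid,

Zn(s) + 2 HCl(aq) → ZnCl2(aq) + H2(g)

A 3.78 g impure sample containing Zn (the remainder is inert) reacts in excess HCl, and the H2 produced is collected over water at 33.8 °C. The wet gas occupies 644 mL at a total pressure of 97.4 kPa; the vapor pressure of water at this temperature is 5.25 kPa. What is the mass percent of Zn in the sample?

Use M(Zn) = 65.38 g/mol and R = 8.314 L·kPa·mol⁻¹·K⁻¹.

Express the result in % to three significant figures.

P(H2) = 97.4 − 5.25 = 92.15 kPa
n(H2) = PV/RT = (92.15 × 0.6440) / (8.314 × 306.95) = 0.02325 mol
n(Zn) = (1/1) × 0.02325 = 0.02325 mol
m(Zn) = 0.02325 × 65.38 = 1.520 g
%Zn = 1.520 / 3.78 × 100 = 40.21%

40.2 %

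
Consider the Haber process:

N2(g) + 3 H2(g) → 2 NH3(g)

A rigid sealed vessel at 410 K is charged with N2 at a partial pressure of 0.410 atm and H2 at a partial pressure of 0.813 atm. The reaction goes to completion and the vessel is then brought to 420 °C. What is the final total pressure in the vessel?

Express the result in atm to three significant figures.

1.15 atm

With V and T fixed, P_i ∝ n_i, so the mole ratios apply directly to partial pressures at 410 K.
P(H2) required for 0.410 atm of N2 = (3/1) × 0.410 = 1.230 atm; available 0.813 atm, so H2 is limiting.
P(N2) remaining = 0.410 − (1/3) × 0.813 = 0.1390 atm
P(gaseous products) = (2)/3 × 0.813 = 0.5420 atm
P_total at 410 K = 0.1390 + 0.5420 = 0.6810 atm
Scaling to 420 °C: P = 0.6810 × 693.15/410 = 1.151 atm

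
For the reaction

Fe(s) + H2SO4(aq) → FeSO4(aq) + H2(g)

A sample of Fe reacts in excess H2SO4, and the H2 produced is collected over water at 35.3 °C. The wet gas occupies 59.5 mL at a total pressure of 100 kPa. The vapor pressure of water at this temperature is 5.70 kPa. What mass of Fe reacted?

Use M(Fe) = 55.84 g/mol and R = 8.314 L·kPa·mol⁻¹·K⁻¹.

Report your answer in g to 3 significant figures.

0.122 g

P(H2) = 100 − 5.70 = 94.30 kPa
n(H2) = PV/RT = (94.30 × 0.05950) / (8.314 × 308.45) = 0.002188 mol
n(Fe) = (1/1) × 0.002188 = 0.002188 mol
m(Fe) = 0.002188 × 55.84 = 0.1222 g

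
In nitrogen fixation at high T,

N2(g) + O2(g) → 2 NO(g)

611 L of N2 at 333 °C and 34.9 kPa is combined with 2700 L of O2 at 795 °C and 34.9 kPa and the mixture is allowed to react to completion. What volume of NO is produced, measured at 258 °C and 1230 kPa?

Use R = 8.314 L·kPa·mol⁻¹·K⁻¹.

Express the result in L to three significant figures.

30.4 L

n(N2) = PV/RT = (34.9 × 611) / (8.314 × 606.15) = 4.231 mol
n(O2) = PV/RT = (34.9 × 2700) / (8.314 × 1068.15) = 10.61 mol
For 4.231 mol N2, stoichiometry requires (1/1) × 4.231 = 4.231 mol O2; 10.61 mol is available, so N2 is limiting.
n(NO) = (2/1) × 4.231 = 8.462 mol
V(NO) = nRT/P = 8.462 × 8.314 × 531.15 / 1230 = 30.38 L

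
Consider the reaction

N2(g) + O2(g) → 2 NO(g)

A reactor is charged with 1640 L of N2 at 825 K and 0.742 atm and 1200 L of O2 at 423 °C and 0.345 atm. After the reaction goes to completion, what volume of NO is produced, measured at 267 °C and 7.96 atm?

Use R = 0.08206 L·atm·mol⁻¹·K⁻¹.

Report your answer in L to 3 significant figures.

80.7 L

n(N2) = PV/RT = (0.742 × 1640) / (0.08206 × 825) = 17.97 mol
n(O2) = PV/RT = (0.345 × 1200) / (0.08206 × 696.15) = 7.247 mol
For 17.97 mol N2, stoichiometry requires (1/1) × 17.97 = 17.97 mol O2; 7.247 mol is available, so O2 is limiting.
n(NO) = (2/1) × 7.247 = 14.49 mol
V(NO) = nRT/P = 14.49 × 0.08206 × 540.15 / 7.96 = 80.69 L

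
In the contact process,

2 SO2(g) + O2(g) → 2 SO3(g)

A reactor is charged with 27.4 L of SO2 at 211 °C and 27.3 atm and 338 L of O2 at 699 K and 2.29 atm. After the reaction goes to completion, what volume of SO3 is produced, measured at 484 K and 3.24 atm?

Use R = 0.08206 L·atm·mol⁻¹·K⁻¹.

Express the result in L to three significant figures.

231 L

n(SO2) = PV/RT = (27.3 × 27.4) / (0.08206 × 484.15) = 18.83 mol
n(O2) = PV/RT = (2.29 × 338) / (0.08206 × 699) = 13.49 mol
For 18.83 mol SO2, stoichiometry requires (1/2) × 18.83 = 9.415 mol O2; 13.49 mol is available, so SO2 is limiting.
n(SO3) = (2/2) × 18.83 = 18.83 mol
V(SO3) = nRT/P = 18.83 × 0.08206 × 484 / 3.24 = 230.8 L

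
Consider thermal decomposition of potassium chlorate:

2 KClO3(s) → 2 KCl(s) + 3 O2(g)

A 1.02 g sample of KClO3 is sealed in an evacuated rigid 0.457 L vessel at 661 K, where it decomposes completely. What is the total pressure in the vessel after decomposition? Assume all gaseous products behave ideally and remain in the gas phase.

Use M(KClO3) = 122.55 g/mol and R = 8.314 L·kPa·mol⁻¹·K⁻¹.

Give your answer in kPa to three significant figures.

150 kPa

n(KClO3) = 1.02 / 122.55 = 0.008323 mol
n(gas produced) = (3/2) × 0.008323 = 0.01248 mol
P = nRT/V = 0.01248 × 8.314 × 661 / 0.457 = 150.1 kPa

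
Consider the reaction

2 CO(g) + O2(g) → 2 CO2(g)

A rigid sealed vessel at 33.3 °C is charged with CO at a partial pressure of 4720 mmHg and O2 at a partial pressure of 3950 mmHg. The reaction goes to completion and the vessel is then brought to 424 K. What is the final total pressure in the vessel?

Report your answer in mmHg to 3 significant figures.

8730 mmHg

Because the vessel is rigid and T is held at 33.3 °C, work the stoichiometry in partial pressures (P_i = n_iRT/V).
P(O2) required for 4720 mmHg of CO = (1/2) × 4720 = 2360 mmHg; available 3950 mmHg, so CO is limiting.
P(O2) remaining = 3950 − (1/2) × 4720 = 1590 mmHg
P(gaseous products) = (2)/2 × 4720 = 4720 mmHg
P_total at 33.3 °C = 1590 + 4720 = 6310 mmHg
Scaling to 424 K: P = 6310 × 424/306.45 = 8730 mmHg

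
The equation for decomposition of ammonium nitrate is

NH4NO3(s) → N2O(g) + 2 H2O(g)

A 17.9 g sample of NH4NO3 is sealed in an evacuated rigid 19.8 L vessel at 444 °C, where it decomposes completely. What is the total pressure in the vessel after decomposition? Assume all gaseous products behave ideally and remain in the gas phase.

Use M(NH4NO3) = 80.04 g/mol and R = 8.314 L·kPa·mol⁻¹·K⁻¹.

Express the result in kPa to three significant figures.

202 kPa

n(NH4NO3) = 17.9 / 80.04 = 0.2236 mol
n(gas produced) = (3/1) × 0.2236 = 0.6708 mol
P = nRT/V = 0.6708 × 8.314 × 717.15 / 19.8 = 202.0 kPa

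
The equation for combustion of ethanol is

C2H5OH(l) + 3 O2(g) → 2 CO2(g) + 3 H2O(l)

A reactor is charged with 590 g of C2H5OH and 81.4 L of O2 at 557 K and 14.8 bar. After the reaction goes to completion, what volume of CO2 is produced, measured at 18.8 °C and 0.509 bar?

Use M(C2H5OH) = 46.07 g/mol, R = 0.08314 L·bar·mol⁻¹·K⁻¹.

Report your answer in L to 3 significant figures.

827 L

n(C2H5OH) = 590 / 46.07 = 12.81 mol
n(O2) = PV/RT = (14.8 × 81.4) / (0.08314 × 557) = 26.01 mol
For 12.81 mol C2H5OH, stoichiometry requires (3/1) × 12.81 = 38.43 mol O2; 26.01 mol is available, so O2 is limiting.
n(CO2) = (2/3) × 26.01 = 17.34 mol
V(CO2) = nRT/P = 17.34 × 0.08314 × 291.95 / 0.509 = 826.9 L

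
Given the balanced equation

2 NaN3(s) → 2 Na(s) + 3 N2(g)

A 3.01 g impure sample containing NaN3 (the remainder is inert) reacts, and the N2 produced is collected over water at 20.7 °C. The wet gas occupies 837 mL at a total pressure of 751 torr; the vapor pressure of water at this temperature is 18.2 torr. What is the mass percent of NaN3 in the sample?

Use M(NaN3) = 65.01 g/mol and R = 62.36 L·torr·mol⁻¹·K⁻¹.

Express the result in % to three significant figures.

P(N2) = 751 − 18.2 = 732.8 torr
n(N2) = PV/RT = (732.8 × 0.8370) / (62.36 × 293.85) = 0.03347 mol
n(NaN3) = (2/3) × 0.03347 = 0.02231 mol
m(NaN3) = 0.02231 × 65.01 = 1.450 g
%NaN3 = 1.450 / 3.01 × 100 = 48.17%

48.2 %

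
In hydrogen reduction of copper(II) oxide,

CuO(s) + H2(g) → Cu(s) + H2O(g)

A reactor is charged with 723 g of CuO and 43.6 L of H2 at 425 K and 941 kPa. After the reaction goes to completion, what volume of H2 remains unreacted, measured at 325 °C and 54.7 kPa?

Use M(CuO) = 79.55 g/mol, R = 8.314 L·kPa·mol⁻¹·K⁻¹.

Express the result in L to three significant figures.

n(CuO) = 723 / 79.55 = 9.089 mol
n(H2) = PV/RT = (941 × 43.6) / (8.314 × 425) = 11.61 mol
For 9.089 mol CuO, stoichiometry requires (1/1) × 9.089 = 9.089 mol H2; 11.61 mol is available, so CuO is limiting.
n(H2) consumed = (1/1) × 9.089 = 9.089 mol; remaining = 11.61 − 9.089 = 2.521 mol
V(H2) = nRT/P = 2.521 × 8.314 × 598.15 / 54.7 = 229.2 L

229 L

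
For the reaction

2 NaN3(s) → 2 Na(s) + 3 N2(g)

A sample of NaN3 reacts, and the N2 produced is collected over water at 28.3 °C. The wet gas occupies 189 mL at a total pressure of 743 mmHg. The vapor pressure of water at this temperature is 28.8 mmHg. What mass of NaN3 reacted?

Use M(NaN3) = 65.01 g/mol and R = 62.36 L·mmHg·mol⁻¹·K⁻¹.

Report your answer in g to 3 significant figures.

P(N2) = 743 − 28.8 = 714.2 mmHg
n(N2) = PV/RT = (714.2 × 0.1890) / (62.36 × 301.45) = 0.007181 mol
n(NaN3) = (2/3) × 0.007181 = 0.004787 mol
m(NaN3) = 0.004787 × 65.01 = 0.3112 g

0.311 g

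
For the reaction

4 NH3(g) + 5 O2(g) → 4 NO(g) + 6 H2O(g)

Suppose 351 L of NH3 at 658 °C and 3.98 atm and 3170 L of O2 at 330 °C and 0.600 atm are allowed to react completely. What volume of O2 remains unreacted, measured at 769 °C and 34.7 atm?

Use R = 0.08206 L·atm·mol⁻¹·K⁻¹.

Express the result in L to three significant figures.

38.4 L

n(NH3) = PV/RT = (3.98 × 351) / (0.08206 × 931.15) = 18.28 mol
n(O2) = PV/RT = (0.600 × 3170) / (0.08206 × 603.15) = 38.43 mol
For 18.28 mol NH3, stoichiometry requires (5/4) × 18.28 = 22.85 mol O2; 38.43 mol is available, so NH3 is limiting.
n(O2) consumed = (5/4) × 18.28 = 22.85 mol; remaining = 38.43 − 22.85 = 15.58 mol
V(O2) = nRT/P = 15.58 × 0.08206 × 1042.15 / 34.7 = 38.40 L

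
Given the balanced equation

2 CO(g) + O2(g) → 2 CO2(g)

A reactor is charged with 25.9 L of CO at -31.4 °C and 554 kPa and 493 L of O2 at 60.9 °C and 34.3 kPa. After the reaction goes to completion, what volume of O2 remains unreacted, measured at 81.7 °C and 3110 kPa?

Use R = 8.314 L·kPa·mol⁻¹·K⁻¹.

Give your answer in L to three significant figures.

n(CO) = PV/RT = (554 × 25.9) / (8.314 × 241.75) = 7.139 mol
n(O2) = PV/RT = (34.3 × 493) / (8.314 × 334.05) = 6.089 mol
For 7.139 mol CO, stoichiometry requires (1/2) × 7.139 = 3.570 mol O2; 6.089 mol is available, so CO is limiting.
n(O2) consumed = (1/2) × 7.139 = 3.570 mol; remaining = 6.089 − 3.570 = 2.519 mol
V(O2) = nRT/P = 2.519 × 8.314 × 354.85 / 3110 = 2.390 L

2.39 L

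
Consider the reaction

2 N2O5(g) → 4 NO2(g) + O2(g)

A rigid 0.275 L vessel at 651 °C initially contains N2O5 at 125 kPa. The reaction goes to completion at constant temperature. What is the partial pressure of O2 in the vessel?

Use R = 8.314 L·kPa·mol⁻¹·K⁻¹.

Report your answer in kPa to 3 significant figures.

62.5 kPa

n(N2O5)₀ = PV/RT = (125 × 0.275) / (8.314 × 924.15) = 0.004474 mol
n(O2) = (1/2) × 0.004474 = 0.002237 mol
P(O2) = nRT/V = 0.002237 × 8.314 × 924.15 / 0.275 = 62.50 kPa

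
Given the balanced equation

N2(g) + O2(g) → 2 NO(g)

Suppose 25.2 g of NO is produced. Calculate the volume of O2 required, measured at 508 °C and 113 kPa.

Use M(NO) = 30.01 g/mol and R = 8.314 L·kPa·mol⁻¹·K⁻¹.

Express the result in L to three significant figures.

n(NO) = 25.20 / 30.01 = 0.8397 mol
n(O2) = (1/2) × 0.8397 = 0.4199 mol
V = nRT/P = 0.4199 × 8.314 × 781.15 / 113 = 24.13 L

24.1 L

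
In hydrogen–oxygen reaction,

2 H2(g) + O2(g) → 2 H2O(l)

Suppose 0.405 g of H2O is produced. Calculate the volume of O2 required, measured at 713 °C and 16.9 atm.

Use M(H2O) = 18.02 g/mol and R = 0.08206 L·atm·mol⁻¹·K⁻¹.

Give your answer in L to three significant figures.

n(H2O) = 0.4050 / 18.02 = 0.02248 mol
n(O2) = (1/2) × 0.02248 = 0.01124 mol
V = nRT/P = 0.01124 × 0.08206 × 986.15 / 16.9 = 0.05382 L

0.0538 L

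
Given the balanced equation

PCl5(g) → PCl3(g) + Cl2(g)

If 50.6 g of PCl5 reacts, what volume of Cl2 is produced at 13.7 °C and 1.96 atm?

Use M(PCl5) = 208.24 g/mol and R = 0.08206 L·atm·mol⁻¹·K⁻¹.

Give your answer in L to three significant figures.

n(PCl5) = 50.60 / 208.24 = 0.2430 mol
n(Cl2) = (1/1) × 0.2430 = 0.2430 mol
V = nRT/P = 0.2430 × 0.08206 × 286.85 / 1.96 = 2.918 L

2.92 L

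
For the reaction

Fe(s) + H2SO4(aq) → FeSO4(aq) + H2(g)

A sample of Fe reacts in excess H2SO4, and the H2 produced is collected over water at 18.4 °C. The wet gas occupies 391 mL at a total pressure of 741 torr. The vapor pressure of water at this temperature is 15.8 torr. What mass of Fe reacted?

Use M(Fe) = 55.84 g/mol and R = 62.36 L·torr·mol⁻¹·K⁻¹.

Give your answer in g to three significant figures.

P(H2) = 741 − 15.8 = 725.2 torr
n(H2) = PV/RT = (725.2 × 0.3910) / (62.36 × 291.55) = 0.01560 mol
n(Fe) = (1/1) × 0.01560 = 0.01560 mol
m(Fe) = 0.01560 × 55.84 = 0.8711 g

0.871 g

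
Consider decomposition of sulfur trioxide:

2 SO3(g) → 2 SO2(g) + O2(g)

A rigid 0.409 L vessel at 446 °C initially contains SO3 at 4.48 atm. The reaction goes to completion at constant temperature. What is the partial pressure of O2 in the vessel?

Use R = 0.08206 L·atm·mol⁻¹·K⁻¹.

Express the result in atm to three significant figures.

n(SO3)₀ = PV/RT = (4.48 × 0.409) / (0.08206 × 719.15) = 0.03105 mol
n(O2) = (1/2) × 0.03105 = 0.01553 mol
P(O2) = nRT/V = 0.01553 × 0.08206 × 719.15 / 0.409 = 2.241 atm

2.24 atm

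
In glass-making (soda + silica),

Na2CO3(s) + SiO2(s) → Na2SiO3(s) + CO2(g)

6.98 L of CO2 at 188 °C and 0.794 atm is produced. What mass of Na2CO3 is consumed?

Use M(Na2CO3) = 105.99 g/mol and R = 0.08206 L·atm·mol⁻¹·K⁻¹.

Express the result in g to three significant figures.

n(CO2) = PV/RT = (0.794 × 6.98) / (0.08206 × 461.15) = 0.1465 mol
n(Na2CO3) = (1/1) × 0.1465 = 0.1465 mol
m(Na2CO3) = 0.1465 × 105.99 = 15.53 g

15.5 g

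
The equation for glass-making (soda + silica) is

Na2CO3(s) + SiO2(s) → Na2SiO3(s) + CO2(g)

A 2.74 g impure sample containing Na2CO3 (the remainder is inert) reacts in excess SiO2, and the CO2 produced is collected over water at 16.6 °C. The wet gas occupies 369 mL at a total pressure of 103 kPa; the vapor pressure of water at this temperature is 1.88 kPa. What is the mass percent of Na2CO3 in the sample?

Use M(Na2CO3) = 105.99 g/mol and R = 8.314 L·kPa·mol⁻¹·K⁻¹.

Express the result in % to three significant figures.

59.9 %

P(CO2) = 103 − 1.88 = 101.1 kPa
n(CO2) = PV/RT = (101.1 × 0.3690) / (8.314 × 289.75) = 0.01549 mol
n(Na2CO3) = (1/1) × 0.01549 = 0.01549 mol
m(Na2CO3) = 0.01549 × 105.99 = 1.642 g
%Na2CO3 = 1.642 / 2.74 × 100 = 59.93%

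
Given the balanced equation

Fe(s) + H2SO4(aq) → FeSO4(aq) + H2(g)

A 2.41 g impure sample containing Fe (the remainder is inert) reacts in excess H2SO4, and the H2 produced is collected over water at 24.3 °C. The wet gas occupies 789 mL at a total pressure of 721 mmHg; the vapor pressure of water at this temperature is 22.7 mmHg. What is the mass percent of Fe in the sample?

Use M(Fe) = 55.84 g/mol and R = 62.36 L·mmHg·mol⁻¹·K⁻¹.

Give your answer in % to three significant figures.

68.8 %

P(H2) = 721 − 22.7 = 698.3 mmHg
n(H2) = PV/RT = (698.3 × 0.7890) / (62.36 × 297.45) = 0.02970 mol
n(Fe) = (1/1) × 0.02970 = 0.02970 mol
m(Fe) = 0.02970 × 55.84 = 1.658 g
%Fe = 1.658 / 2.41 × 100 = 68.80%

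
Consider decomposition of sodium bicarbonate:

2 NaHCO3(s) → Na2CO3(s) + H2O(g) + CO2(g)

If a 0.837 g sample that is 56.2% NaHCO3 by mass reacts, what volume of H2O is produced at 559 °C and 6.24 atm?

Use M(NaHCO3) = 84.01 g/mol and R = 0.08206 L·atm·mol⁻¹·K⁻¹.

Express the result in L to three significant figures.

0.0306 L

mass of NaHCO3 = 0.837 × 56.2/100 = 0.4704 g
n(NaHCO3) = 0.4704 / 84.01 = 0.005599 mol
n(H2O) = (1/2) × 0.005599 = 0.002799 mol
V = nRT/P = 0.002799 × 0.08206 × 832.15 / 6.24 = 0.03063 L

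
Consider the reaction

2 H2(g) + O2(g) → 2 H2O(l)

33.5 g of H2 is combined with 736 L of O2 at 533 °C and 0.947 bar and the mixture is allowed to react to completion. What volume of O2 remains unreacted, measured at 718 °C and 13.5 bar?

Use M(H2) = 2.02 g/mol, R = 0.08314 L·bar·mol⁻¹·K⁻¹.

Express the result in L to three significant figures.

n(H2) = 33.5 / 2.02 = 16.58 mol
n(O2) = PV/RT = (0.947 × 736) / (0.08314 × 806.15) = 10.40 mol
For 16.58 mol H2, stoichiometry requires (1/2) × 16.58 = 8.290 mol O2; 10.40 mol is available, so H2 is limiting.
n(O2) consumed = (1/2) × 16.58 = 8.290 mol; remaining = 10.40 − 8.290 = 2.110 mol
V(O2) = nRT/P = 2.110 × 0.08314 × 991.15 / 13.5 = 12.88 L

12.9 L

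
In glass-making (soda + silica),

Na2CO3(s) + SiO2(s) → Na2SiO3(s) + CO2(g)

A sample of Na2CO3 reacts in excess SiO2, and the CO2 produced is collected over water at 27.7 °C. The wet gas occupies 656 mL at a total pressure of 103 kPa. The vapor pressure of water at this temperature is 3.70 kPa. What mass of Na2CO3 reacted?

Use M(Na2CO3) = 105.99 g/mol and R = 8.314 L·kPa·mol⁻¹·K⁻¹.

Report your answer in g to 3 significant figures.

P(CO2) = 103 − 3.70 = 99.30 kPa
n(CO2) = PV/RT = (99.30 × 0.6560) / (8.314 × 300.85) = 0.02604 mol
n(Na2CO3) = (1/1) × 0.02604 = 0.02604 mol
m(Na2CO3) = 0.02604 × 105.99 = 2.760 g

2.76 g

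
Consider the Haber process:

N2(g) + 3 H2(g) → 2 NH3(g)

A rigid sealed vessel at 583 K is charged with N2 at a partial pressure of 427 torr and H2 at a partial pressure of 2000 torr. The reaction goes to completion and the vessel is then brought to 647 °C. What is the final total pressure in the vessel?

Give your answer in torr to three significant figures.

With V and T fixed, P_i ∝ n_i, so the mole ratios apply directly to partial pressures at 583 K.
P(H2) required for 427 torr of N2 = (3/1) × 427 = 1281 torr; available 2000 torr, so N2 is limiting.
P(H2) remaining = 2000 − (3/1) × 427 = 719.0 torr
P(gaseous products) = (2)/1 × 427 = 854.0 torr
P_total at 583 K = 719.0 + 854.0 = 1573 torr
Scaling to 647 °C: P = 1573 × 920.15/583 = 2483 torr

2480 torr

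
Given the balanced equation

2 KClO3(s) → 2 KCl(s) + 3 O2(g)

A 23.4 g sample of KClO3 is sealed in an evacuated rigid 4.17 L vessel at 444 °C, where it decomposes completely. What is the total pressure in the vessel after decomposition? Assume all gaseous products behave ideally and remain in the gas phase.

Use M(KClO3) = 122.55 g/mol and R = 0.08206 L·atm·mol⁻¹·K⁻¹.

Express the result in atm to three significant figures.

n(KClO3) = 23.4 / 122.55 = 0.1909 mol
n(gas produced) = (3/2) × 0.1909 = 0.2863 mol
P = nRT/V = 0.2863 × 0.08206 × 717.15 / 4.17 = 4.040 atm

4.04 atm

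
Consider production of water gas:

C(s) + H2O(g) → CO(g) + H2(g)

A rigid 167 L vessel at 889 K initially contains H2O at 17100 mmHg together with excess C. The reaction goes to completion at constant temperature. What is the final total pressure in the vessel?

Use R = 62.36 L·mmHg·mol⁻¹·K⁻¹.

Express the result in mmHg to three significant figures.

Rigid vessel, constant T ⇒ P scales with total gas moles (1 → 2).
P_final = (2/1) × 17100 = 34200 mmHg

34200 mmHg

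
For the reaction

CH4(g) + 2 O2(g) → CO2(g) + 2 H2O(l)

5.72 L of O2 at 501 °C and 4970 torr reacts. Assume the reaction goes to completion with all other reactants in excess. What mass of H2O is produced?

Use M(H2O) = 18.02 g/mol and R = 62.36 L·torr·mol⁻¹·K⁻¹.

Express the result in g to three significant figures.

10.6 g

n(O2) = PV/RT = (4970 × 5.72) / (62.36 × 774.15) = 0.5889 mol
n(H2O) = (2/2) × 0.5889 = 0.5889 mol
m(H2O) = 0.5889 × 18.02 = 10.61 g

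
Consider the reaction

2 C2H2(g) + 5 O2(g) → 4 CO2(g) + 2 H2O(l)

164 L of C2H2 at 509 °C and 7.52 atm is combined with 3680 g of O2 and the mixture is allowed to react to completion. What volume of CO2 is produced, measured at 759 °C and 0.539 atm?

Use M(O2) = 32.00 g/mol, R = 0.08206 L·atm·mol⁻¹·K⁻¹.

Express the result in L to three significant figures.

6040 L

n(C2H2) = PV/RT = (7.52 × 164) / (0.08206 × 782.15) = 19.21 mol
n(O2) = 3680 / 32.00 = 115.0 mol
For 19.21 mol C2H2, stoichiometry requires (5/2) × 19.21 = 48.03 mol O2; 115.0 mol is available, so C2H2 is limiting.
n(CO2) = (4/2) × 19.21 = 38.42 mol
V(CO2) = nRT/P = 38.42 × 0.08206 × 1032.15 / 0.539 = 6037 L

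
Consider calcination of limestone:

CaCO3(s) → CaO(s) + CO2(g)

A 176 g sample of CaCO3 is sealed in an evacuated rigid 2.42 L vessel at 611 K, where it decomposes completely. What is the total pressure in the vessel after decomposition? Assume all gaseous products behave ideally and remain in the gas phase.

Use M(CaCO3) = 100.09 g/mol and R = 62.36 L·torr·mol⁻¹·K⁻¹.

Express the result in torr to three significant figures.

n(CaCO3) = 176 / 100.09 = 1.758 mol
n(gas produced) = (1/1) × 1.758 = 1.758 mol
P = nRT/V = 1.758 × 62.36 × 611 / 2.42 = 27680 torr

27700 torr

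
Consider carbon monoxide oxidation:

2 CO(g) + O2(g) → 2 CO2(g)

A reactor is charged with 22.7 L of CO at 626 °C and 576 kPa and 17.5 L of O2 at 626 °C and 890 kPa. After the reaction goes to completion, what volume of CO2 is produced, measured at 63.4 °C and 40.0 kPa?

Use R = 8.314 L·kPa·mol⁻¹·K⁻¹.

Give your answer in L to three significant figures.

122 L

n(CO) = PV/RT = (576 × 22.7) / (8.314 × 899.15) = 1.749 mol
n(O2) = PV/RT = (890 × 17.5) / (8.314 × 899.15) = 2.083 mol
For 1.749 mol CO, stoichiometry requires (1/2) × 1.749 = 0.8745 mol O2; 2.083 mol is available, so CO is limiting.
n(CO2) = (2/2) × 1.749 = 1.749 mol
V(CO2) = nRT/P = 1.749 × 8.314 × 336.55 / 40.0 = 122.3 L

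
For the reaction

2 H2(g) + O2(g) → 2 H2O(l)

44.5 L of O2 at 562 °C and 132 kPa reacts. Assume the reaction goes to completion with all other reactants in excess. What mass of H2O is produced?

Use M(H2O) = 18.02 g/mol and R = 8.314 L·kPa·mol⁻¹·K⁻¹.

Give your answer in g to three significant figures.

30.5 g

n(O2) = PV/RT = (132 × 44.5) / (8.314 × 835.15) = 0.8460 mol
n(H2O) = (2/1) × 0.8460 = 1.692 mol
m(H2O) = 1.692 × 18.02 = 30.49 g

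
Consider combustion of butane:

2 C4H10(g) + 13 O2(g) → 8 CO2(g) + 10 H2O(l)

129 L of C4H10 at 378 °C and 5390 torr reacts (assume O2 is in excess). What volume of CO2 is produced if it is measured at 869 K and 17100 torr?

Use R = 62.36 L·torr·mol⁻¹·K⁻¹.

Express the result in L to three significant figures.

217 L

n(C4H10) = PV/RT = (5390 × 129) / (62.36 × 651.15) = 17.12 mol
n(CO2) = (8/2) × 17.12 = 68.48 mol
V = nRT/P = 68.48 × 62.36 × 869 / 17100 = 217.0 L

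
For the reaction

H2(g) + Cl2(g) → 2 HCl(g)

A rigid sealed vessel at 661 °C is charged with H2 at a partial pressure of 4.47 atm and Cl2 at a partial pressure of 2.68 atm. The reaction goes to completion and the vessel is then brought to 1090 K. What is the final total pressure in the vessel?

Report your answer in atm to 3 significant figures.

8.34 atm

At constant V, partial pressures at 661 °C are proportional to moles, so apply stoichiometry directly to pressures.
P(Cl2) required for 4.47 atm of H2 = (1/1) × 4.47 = 4.470 atm; available 2.68 atm, so Cl2 is limiting.
P(H2) remaining = 4.47 − (1/1) × 2.68 = 1.790 atm
P(gaseous products) = (2)/1 × 2.68 = 5.360 atm
P_total at 661 °C = 1.790 + 5.360 = 7.150 atm
Scaling to 1090 K: P = 7.150 × 1090/934.15 = 8.343 atm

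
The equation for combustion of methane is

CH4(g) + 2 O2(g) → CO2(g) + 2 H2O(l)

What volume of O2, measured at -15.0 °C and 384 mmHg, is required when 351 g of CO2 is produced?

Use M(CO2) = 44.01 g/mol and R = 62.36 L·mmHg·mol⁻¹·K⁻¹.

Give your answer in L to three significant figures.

669 L

n(CO2) = 351.0 / 44.01 = 7.975 mol
n(O2) = (2/1) × 7.975 = 15.95 mol
V = nRT/P = 15.95 × 62.36 × 258.15 / 384 = 668.7 L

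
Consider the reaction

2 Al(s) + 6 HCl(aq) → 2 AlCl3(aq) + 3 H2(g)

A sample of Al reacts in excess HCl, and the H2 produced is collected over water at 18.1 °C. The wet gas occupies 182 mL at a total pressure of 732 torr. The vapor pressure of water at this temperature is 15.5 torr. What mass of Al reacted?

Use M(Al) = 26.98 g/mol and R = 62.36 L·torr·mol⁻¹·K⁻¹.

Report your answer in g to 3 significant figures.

0.129 g

P(H2) = 732 − 15.5 = 716.5 torr
n(H2) = PV/RT = (716.5 × 0.1820) / (62.36 × 291.25) = 0.007180 mol
n(Al) = (2/3) × 0.007180 = 0.004787 mol
m(Al) = 0.004787 × 26.98 = 0.1292 g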